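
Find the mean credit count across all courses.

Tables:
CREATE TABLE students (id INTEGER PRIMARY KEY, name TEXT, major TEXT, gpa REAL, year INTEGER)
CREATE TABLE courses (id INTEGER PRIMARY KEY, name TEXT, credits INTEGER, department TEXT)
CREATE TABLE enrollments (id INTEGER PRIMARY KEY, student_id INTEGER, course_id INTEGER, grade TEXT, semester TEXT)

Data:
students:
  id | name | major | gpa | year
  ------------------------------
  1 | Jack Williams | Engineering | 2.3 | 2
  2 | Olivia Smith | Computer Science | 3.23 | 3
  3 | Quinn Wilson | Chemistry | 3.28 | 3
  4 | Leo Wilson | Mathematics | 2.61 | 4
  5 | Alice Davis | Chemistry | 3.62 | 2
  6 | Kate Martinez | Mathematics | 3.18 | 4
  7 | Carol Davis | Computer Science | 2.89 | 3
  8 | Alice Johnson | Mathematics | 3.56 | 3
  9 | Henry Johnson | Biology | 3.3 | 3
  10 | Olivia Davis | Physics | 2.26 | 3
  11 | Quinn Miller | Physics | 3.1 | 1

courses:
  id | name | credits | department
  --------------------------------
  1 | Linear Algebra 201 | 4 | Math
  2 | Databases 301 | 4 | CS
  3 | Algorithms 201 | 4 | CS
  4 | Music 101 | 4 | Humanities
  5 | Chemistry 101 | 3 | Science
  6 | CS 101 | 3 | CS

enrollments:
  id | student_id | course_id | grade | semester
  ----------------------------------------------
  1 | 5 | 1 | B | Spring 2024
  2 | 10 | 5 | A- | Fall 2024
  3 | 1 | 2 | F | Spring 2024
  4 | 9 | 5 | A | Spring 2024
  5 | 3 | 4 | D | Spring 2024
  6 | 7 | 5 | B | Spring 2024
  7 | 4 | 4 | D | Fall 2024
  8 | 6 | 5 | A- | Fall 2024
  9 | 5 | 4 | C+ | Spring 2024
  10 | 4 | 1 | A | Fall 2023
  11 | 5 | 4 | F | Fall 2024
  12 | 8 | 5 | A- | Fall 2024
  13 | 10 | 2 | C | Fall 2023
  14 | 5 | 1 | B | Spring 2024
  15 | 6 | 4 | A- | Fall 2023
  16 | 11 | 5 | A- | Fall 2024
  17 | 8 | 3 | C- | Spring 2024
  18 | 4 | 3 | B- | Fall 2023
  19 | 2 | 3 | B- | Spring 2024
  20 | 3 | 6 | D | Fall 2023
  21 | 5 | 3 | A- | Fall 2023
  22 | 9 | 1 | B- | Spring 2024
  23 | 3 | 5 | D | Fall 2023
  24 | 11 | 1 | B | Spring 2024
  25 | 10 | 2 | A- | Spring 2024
SELECT AVG(credits) FROM courses

Execution result:
3.67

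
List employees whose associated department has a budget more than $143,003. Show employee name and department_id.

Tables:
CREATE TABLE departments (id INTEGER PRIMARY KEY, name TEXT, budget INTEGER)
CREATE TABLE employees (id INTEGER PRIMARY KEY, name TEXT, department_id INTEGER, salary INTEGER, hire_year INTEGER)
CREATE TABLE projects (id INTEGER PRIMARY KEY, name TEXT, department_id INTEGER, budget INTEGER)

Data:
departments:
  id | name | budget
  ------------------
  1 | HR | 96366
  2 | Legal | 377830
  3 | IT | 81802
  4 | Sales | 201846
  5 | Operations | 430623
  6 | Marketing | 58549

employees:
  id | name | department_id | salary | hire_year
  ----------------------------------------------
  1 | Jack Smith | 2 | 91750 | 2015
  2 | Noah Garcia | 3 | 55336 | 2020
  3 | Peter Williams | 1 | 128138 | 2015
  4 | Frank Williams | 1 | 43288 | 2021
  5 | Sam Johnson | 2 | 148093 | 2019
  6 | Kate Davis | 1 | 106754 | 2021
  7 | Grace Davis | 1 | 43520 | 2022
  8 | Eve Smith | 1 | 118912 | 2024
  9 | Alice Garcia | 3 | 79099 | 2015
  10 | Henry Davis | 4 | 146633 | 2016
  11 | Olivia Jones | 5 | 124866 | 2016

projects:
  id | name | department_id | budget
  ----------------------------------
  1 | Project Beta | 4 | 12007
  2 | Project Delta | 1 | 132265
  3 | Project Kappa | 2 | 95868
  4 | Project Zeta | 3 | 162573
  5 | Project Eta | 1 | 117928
SELECT name, department_id FROM employees WHERE department_id IN (SELECT id FROM departments WHERE budget > 143003)

Execution result:
name | department_id
Jack Smith | 2
Sam Johnson | 2
Henry Davis | 4
Olivia Jones | 5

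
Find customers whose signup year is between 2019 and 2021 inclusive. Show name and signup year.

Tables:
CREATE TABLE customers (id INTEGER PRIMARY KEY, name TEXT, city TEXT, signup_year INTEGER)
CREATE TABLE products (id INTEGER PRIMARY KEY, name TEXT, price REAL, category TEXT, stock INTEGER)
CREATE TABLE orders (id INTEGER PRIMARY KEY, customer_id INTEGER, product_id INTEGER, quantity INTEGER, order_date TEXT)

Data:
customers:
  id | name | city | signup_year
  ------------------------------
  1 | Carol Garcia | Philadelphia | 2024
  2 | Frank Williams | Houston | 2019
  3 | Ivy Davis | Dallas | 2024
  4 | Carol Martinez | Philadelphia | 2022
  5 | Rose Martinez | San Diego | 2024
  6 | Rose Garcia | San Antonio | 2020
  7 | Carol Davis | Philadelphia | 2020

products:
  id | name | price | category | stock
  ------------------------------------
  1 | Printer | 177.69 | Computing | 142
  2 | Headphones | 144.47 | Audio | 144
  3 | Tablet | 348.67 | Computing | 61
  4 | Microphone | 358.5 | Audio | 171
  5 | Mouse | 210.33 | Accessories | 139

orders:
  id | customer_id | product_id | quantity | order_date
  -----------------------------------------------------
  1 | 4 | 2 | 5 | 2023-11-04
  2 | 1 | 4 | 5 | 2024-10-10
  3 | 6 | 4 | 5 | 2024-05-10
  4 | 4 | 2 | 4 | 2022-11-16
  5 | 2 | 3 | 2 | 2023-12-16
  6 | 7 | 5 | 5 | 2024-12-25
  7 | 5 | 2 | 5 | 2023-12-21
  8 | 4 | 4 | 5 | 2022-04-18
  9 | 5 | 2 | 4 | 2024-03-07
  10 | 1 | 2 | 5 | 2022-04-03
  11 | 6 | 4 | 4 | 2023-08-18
SELECT name, signup_year FROM customers WHERE signup_year BETWEEN 2019 AND 2021

Execution result:
name | signup_year
Frank Williams | 2019
Rose Garcia | 2020
Carol Davis | 2020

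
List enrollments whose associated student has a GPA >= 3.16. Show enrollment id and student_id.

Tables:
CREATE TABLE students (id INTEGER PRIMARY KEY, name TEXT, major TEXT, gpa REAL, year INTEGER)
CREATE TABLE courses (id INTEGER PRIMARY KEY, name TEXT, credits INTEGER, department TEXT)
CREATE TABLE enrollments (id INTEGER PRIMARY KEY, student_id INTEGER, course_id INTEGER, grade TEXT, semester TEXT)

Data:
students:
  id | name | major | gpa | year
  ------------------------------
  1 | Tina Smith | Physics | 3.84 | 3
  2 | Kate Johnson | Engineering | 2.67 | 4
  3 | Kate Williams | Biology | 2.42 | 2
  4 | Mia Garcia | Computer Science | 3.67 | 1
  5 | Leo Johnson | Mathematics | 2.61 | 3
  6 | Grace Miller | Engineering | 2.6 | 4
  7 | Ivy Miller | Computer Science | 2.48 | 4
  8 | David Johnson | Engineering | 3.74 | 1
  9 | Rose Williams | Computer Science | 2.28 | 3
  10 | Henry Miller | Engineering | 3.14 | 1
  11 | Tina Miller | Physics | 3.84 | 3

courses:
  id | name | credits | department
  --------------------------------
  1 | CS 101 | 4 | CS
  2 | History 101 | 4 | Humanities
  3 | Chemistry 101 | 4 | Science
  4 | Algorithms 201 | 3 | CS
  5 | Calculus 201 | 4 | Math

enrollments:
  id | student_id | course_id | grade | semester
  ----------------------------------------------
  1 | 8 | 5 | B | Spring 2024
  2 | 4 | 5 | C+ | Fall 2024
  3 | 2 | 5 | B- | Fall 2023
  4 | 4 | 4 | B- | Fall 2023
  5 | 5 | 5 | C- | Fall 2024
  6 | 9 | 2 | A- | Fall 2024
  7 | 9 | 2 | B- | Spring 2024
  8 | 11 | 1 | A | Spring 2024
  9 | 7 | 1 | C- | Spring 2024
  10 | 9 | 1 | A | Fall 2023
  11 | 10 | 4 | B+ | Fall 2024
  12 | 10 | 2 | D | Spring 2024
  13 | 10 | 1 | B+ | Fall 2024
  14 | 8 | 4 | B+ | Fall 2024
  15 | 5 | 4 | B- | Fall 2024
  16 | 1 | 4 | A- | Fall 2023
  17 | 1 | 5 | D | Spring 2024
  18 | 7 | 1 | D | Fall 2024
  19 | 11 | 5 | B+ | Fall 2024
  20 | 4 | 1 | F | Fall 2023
SELECT id, student_id FROM enrollments WHERE student_id IN (SELECT id FROM students WHERE gpa >= 3.16)

Execution result:
id | student_id
1 | 8
2 | 4
4 | 4
8 | 11
14 | 8
16 | 1
17 | 1
19 | 11
20 | 4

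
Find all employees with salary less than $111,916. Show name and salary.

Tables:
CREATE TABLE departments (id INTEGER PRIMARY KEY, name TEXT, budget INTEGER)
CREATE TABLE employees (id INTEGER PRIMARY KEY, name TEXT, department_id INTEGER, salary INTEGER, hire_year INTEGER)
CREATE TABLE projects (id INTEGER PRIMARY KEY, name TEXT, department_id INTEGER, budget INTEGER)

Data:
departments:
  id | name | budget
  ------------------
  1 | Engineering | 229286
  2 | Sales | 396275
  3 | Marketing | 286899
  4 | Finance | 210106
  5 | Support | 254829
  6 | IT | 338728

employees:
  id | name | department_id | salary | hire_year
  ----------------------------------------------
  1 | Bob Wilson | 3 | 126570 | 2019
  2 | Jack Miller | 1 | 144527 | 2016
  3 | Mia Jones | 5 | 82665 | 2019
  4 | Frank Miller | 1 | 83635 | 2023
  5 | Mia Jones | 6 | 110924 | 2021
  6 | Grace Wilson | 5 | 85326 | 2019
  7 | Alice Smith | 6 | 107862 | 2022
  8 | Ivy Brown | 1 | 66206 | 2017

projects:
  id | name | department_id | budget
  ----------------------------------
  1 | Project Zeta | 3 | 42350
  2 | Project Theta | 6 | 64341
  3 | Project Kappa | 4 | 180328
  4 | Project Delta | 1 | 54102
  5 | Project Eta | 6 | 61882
SELECT name, salary FROM employees WHERE salary < 111916

Execution result:
name | salary
Mia Jones | 82665
Frank Miller | 83635
Mia Jones | 110924
Grace Wilson | 85326
Alice Smith | 107862
Ivy Brown | 66206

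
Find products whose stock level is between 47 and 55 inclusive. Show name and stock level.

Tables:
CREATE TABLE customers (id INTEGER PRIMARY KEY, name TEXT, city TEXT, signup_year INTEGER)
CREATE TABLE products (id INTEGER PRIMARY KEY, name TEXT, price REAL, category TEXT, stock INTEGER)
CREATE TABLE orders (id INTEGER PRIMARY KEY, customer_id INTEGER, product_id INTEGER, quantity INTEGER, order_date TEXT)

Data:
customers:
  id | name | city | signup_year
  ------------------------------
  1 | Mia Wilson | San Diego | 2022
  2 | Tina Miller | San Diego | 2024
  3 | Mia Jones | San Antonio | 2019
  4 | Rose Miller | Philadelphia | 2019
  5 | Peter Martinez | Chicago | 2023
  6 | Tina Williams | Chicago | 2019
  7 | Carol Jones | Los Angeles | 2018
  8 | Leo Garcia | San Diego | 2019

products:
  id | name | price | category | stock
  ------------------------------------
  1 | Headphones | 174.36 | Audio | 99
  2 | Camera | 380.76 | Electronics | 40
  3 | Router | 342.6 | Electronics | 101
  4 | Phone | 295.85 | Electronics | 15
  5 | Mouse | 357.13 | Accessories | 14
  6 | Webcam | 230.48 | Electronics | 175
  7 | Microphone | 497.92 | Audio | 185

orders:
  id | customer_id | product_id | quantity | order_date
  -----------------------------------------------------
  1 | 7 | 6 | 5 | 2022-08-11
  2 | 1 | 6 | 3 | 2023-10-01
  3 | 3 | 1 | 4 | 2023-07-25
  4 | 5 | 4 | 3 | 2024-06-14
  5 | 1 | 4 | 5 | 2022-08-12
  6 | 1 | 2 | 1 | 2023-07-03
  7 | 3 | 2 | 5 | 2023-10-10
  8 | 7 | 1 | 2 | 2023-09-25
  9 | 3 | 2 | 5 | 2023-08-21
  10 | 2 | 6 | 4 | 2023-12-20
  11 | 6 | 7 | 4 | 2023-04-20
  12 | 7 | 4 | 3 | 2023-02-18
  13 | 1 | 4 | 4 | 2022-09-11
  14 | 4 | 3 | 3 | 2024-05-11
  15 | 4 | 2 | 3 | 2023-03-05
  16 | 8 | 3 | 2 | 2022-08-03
SELECT name, stock FROM products WHERE stock BETWEEN 47 AND 55

Execution result:
(no rows)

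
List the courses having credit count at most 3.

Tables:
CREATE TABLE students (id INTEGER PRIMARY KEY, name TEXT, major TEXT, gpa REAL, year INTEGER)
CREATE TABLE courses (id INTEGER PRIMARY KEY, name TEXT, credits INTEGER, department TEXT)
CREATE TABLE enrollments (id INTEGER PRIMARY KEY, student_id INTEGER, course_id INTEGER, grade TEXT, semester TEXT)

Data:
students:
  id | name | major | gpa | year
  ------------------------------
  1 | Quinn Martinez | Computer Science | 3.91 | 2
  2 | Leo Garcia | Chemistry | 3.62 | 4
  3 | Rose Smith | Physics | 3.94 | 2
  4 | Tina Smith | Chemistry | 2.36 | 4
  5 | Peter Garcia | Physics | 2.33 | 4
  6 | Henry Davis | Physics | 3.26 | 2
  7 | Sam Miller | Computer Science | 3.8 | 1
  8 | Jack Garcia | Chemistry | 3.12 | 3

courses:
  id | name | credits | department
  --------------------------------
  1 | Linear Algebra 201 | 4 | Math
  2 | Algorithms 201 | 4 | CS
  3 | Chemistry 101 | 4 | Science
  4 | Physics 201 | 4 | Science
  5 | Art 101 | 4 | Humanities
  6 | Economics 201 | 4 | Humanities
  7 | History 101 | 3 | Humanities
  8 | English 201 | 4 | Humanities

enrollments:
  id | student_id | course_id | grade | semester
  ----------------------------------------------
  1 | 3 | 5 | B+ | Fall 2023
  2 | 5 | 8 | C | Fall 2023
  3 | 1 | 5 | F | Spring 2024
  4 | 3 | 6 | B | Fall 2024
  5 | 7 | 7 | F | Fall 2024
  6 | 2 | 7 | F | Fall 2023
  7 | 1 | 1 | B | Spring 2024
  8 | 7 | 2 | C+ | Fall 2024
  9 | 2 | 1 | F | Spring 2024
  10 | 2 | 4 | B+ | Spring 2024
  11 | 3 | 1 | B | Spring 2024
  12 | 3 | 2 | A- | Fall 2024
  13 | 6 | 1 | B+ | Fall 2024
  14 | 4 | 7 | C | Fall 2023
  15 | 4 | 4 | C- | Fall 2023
SELECT name, credits FROM courses WHERE credits <= 3

Execution result:
name | credits
History 101 | 3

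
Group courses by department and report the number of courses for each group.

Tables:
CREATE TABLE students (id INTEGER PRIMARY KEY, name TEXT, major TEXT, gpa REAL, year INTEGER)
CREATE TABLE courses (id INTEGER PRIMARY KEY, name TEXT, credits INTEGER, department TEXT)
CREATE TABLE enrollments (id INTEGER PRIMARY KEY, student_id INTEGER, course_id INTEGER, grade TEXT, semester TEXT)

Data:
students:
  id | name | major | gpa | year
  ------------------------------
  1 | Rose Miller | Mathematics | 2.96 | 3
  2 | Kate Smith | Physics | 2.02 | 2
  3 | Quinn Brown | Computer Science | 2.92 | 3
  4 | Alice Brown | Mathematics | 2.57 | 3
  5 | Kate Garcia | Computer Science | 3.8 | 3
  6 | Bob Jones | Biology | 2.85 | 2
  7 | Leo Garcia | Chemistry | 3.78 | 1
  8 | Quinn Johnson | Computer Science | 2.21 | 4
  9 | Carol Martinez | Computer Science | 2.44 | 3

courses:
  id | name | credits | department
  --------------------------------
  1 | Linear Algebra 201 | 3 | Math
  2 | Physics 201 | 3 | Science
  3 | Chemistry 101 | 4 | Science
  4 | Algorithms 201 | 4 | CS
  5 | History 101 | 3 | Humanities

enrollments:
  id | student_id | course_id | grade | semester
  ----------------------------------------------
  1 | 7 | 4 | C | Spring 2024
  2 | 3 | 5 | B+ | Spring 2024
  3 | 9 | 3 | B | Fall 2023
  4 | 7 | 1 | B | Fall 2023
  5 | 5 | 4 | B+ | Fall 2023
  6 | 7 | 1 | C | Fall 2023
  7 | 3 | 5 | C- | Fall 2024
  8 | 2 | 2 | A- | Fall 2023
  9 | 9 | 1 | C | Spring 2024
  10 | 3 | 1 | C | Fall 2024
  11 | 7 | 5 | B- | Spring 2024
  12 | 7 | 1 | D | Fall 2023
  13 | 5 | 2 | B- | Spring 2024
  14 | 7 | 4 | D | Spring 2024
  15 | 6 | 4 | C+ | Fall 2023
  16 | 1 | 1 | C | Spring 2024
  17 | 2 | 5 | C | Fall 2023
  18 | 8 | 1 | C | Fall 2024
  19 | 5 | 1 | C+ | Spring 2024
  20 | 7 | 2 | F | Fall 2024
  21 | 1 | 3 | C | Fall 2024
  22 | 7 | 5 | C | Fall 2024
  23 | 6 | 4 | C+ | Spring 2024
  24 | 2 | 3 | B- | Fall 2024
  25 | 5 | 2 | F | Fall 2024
SELECT department, COUNT(*) AS n FROM courses GROUP BY department

Execution result:
department | n
CS | 1
Humanities | 1
Math | 1
Science | 2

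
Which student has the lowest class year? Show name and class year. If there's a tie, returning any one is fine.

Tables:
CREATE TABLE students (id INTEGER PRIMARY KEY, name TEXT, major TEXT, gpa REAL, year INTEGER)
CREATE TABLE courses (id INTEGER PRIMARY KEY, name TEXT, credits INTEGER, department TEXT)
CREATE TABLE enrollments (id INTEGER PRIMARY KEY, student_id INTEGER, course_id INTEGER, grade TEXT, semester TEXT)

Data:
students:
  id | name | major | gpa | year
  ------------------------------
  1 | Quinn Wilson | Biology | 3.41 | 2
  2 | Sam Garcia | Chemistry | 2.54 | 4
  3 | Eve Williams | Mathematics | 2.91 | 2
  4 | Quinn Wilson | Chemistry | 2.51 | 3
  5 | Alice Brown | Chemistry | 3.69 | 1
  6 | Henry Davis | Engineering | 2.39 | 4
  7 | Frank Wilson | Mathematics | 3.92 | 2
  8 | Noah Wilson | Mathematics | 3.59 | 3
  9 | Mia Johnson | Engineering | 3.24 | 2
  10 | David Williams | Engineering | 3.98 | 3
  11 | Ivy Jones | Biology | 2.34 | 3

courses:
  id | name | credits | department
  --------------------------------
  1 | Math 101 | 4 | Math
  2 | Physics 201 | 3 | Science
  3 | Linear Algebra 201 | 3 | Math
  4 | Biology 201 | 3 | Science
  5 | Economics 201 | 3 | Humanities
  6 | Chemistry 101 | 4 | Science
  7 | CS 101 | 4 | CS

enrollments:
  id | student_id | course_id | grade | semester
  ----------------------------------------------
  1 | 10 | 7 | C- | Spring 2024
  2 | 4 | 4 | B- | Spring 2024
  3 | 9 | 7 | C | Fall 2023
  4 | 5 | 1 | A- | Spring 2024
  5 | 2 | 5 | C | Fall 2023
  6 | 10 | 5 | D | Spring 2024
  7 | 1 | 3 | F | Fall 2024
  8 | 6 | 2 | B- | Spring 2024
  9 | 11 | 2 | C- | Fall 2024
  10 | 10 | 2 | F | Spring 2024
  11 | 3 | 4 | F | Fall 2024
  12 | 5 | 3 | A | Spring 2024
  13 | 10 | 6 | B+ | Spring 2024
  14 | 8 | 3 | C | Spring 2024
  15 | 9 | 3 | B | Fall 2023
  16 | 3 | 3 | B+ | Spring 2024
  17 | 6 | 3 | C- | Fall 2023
SELECT name, year FROM students ORDER BY year ASC LIMIT 1

Execution result:
name | year
Alice Brown | 1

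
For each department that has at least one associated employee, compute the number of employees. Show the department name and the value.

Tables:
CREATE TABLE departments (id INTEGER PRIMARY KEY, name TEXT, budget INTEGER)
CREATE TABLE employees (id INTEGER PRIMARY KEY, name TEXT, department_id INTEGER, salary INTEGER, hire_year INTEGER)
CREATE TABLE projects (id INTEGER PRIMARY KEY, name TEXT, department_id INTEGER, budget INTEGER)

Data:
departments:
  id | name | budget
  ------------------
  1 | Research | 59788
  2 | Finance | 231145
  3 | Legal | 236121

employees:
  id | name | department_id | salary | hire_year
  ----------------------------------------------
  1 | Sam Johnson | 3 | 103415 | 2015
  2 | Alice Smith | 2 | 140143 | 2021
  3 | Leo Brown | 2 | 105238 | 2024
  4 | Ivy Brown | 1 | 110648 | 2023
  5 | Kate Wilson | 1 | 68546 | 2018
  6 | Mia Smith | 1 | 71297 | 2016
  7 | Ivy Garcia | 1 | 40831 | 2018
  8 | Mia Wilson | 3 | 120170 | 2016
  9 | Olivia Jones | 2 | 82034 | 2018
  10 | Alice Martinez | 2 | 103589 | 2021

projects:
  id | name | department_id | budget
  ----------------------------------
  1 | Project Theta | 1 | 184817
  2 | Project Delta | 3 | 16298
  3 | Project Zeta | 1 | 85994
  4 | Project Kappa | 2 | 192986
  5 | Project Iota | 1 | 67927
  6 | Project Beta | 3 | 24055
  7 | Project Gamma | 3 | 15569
SELECT p.name, COUNT(*) AS n FROM employees c JOIN departments p ON c.department_id = p.id GROUP BY p.id, p.name

Execution result:
name | n
Research | 4
Finance | 4
Legal | 2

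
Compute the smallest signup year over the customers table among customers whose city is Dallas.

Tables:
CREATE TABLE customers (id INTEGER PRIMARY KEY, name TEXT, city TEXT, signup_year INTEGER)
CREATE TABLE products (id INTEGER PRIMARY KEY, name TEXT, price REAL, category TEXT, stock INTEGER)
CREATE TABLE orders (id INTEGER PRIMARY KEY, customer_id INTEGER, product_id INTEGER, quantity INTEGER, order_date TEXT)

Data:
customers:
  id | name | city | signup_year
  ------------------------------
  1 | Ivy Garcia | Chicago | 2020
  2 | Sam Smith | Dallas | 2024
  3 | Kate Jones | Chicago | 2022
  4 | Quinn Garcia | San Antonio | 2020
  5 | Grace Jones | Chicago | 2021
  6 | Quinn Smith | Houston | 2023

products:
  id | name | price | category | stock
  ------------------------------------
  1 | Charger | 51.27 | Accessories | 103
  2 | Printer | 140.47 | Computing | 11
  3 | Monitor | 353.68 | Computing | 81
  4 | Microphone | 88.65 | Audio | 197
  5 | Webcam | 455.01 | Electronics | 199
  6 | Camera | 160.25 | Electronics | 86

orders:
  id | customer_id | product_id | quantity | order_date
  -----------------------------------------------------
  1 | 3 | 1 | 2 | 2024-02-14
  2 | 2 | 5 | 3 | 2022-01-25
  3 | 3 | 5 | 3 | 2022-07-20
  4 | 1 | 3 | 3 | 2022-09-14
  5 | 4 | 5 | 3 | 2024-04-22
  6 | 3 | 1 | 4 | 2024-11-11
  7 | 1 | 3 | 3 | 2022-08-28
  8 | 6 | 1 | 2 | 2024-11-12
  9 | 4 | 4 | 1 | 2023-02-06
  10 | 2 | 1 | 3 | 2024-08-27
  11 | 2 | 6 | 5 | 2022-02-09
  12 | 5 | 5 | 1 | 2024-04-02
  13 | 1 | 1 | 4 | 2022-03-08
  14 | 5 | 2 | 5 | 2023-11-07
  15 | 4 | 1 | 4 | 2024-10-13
SELECT MIN(signup_year) FROM customers WHERE city = 'Dallas'

Execution result:
2024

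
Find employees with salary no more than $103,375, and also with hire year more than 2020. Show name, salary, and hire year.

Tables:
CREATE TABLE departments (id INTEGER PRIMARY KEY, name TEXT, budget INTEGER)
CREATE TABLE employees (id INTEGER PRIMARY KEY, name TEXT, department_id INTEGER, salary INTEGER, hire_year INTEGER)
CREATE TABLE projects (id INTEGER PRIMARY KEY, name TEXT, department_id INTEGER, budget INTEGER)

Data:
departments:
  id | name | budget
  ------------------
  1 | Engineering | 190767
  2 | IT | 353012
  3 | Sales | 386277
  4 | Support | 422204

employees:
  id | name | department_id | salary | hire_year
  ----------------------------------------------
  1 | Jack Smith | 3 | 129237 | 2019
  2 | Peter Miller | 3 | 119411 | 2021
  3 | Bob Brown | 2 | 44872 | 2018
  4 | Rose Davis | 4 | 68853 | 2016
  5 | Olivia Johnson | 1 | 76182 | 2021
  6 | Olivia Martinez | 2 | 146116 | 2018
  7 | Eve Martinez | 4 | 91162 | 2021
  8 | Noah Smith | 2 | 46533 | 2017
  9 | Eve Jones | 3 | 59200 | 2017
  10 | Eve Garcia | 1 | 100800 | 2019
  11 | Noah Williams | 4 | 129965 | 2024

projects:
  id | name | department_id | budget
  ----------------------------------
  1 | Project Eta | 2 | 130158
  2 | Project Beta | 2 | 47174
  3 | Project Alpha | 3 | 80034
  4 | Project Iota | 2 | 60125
SELECT name, salary, hire_year FROM employees WHERE salary <= 103375 AND hire_year > 2020

Execution result:
name | salary | hire_year
Olivia Johnson | 76182 | 2021
Eve Martinez | 91162 | 2021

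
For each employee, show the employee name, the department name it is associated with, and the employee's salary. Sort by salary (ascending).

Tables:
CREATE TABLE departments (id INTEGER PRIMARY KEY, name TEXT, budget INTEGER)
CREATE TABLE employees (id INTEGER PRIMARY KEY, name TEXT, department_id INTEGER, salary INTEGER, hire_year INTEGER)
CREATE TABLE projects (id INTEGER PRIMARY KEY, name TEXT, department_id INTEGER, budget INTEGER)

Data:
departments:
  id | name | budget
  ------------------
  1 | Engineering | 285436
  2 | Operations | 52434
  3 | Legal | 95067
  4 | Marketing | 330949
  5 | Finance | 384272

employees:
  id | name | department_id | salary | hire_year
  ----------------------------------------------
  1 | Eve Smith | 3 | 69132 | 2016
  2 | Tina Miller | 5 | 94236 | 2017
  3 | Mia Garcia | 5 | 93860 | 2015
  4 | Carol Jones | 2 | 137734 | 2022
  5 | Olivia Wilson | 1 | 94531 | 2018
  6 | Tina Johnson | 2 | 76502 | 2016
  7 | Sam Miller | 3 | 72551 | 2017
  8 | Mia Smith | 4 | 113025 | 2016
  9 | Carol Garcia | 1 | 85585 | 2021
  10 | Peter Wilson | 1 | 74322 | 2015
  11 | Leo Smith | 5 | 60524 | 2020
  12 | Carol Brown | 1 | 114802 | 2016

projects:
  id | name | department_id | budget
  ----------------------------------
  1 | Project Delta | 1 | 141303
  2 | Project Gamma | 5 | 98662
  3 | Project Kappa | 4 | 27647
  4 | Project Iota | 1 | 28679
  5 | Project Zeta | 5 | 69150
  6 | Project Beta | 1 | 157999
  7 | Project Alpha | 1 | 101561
SELECT c.name, p.name AS department, c.salary FROM employees c JOIN departments p ON c.department_id = p.id ORDER BY c.salary ASC

Execution result:
name | department | salary
Leo Smith | Finance | 60524
Eve Smith | Legal | 69132
Sam Miller | Legal | 72551
Peter Wilson | Engineering | 74322
Tina Johnson | Operations | 76502
Carol Garcia | Engineering | 85585
Mia Garcia | Finance | 93860
Tina Miller | Finance | 94236
Olivia Wilson | Engineering | 94531
Mia Smith | Marketing | 113025
Carol Brown | Engineering | 114802
Carol Jones | Operations | 137734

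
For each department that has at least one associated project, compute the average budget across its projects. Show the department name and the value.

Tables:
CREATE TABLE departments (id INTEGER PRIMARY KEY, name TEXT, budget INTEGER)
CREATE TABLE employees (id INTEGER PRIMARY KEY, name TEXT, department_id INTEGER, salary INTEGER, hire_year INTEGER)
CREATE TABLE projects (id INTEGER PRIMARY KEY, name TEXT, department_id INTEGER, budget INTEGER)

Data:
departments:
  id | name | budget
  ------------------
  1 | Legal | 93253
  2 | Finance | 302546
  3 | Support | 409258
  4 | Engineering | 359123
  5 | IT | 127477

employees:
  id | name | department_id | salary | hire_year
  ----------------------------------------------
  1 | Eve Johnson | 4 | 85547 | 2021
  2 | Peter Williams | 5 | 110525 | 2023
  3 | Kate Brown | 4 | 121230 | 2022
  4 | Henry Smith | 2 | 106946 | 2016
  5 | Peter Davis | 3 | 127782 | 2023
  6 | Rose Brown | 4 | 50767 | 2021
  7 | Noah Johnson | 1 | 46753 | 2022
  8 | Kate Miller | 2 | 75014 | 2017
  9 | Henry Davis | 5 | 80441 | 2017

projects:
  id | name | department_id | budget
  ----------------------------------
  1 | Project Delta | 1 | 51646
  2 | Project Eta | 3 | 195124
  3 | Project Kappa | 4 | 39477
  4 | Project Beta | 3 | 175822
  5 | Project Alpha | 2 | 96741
SELECT p.name, AVG(c.budget) AS avg_budget FROM projects c JOIN departments p ON c.department_id = p.id GROUP BY p.id, p.name

Execution result:
name | avg_budget
Legal | 51646.00
Finance | 96741.00
Support | 185473.00
Engineering | 39477.00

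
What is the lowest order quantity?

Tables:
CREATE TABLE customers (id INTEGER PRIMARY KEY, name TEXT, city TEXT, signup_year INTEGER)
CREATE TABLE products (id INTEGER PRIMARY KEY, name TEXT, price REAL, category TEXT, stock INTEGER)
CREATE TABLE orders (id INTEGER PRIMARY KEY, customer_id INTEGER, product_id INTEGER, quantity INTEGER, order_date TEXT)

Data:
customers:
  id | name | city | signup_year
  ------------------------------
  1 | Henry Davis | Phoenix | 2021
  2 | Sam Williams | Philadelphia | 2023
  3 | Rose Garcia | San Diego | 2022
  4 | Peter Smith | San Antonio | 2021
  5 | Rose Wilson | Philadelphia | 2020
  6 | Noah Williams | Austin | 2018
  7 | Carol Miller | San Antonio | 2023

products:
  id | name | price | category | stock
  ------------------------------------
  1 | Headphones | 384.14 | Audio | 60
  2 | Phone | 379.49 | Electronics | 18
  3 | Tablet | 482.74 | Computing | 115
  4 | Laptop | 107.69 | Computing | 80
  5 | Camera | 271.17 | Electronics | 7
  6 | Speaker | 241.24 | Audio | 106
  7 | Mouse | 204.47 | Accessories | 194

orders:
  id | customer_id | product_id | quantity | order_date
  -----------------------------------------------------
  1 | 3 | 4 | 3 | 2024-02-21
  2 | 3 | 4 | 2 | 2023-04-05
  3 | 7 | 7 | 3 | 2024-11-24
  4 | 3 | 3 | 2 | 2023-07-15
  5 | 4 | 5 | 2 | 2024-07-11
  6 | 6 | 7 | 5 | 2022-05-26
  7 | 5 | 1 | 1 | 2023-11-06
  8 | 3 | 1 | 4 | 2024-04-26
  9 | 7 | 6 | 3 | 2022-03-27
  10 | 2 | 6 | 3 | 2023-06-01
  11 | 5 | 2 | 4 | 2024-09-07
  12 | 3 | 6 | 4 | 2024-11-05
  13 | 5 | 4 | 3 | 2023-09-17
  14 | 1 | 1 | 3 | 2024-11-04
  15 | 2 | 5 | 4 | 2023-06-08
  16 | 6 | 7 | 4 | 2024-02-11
SELECT MIN(quantity) FROM orders

Execution result:
1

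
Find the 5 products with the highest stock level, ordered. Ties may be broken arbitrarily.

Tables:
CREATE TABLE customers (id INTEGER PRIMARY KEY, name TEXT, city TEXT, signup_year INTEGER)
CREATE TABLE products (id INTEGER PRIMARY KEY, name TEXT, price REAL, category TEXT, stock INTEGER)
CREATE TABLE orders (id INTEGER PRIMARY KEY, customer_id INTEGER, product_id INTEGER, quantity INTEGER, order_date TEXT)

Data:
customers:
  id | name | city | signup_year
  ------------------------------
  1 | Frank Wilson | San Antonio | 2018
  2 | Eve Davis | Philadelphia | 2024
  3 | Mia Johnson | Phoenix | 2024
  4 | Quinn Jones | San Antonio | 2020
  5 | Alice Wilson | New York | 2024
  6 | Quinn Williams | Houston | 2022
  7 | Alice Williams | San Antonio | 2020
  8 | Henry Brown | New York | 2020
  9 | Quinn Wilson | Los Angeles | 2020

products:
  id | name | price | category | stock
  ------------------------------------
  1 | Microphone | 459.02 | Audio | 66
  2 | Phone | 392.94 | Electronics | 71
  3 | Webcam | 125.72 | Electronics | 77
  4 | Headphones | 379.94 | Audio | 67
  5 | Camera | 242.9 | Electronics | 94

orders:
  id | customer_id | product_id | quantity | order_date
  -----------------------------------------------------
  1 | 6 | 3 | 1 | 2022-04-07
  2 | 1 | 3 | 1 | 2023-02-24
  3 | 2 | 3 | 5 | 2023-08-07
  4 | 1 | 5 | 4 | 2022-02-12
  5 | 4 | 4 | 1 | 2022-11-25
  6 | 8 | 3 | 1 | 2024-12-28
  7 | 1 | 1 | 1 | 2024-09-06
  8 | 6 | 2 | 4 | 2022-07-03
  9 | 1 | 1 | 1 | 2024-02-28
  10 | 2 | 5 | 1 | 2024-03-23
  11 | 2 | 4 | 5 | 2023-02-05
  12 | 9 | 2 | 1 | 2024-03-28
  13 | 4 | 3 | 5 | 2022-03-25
SELECT name, stock FROM products ORDER BY stock DESC LIMIT 5

Execution result:
name | stock
Camera | 94
Webcam | 77
Phone | 71
Headphones | 67
Microphone | 66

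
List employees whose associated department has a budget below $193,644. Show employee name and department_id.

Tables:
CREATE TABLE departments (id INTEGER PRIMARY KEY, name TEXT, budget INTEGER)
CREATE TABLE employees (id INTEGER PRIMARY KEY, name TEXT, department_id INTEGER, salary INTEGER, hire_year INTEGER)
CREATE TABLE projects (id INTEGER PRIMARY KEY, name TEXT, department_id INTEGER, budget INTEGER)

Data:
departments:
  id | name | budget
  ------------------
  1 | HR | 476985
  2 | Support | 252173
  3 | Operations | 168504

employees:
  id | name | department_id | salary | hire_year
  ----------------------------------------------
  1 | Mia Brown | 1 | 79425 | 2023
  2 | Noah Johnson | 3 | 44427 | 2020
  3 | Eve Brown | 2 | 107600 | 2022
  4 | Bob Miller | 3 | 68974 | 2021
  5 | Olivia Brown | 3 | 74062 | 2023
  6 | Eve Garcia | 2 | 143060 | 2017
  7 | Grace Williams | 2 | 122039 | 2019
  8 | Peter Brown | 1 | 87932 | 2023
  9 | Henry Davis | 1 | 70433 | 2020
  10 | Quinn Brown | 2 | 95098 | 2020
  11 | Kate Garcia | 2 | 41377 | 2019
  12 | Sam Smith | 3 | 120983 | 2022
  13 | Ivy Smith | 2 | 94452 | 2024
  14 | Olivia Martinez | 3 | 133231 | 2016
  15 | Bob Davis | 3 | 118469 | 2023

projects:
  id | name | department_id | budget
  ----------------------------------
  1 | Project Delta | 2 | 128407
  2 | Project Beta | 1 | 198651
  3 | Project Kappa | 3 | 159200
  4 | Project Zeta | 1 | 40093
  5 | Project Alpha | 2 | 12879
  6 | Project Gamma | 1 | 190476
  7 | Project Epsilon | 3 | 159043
SELECT name, department_id FROM employees WHERE department_id IN (SELECT id FROM departments WHERE budget < 193644)

Execution result:
name | department_id
Noah Johnson | 3
Bob Miller | 3
Olivia Brown | 3
Sam Smith | 3
Olivia Martinez | 3
Bob Davis | 3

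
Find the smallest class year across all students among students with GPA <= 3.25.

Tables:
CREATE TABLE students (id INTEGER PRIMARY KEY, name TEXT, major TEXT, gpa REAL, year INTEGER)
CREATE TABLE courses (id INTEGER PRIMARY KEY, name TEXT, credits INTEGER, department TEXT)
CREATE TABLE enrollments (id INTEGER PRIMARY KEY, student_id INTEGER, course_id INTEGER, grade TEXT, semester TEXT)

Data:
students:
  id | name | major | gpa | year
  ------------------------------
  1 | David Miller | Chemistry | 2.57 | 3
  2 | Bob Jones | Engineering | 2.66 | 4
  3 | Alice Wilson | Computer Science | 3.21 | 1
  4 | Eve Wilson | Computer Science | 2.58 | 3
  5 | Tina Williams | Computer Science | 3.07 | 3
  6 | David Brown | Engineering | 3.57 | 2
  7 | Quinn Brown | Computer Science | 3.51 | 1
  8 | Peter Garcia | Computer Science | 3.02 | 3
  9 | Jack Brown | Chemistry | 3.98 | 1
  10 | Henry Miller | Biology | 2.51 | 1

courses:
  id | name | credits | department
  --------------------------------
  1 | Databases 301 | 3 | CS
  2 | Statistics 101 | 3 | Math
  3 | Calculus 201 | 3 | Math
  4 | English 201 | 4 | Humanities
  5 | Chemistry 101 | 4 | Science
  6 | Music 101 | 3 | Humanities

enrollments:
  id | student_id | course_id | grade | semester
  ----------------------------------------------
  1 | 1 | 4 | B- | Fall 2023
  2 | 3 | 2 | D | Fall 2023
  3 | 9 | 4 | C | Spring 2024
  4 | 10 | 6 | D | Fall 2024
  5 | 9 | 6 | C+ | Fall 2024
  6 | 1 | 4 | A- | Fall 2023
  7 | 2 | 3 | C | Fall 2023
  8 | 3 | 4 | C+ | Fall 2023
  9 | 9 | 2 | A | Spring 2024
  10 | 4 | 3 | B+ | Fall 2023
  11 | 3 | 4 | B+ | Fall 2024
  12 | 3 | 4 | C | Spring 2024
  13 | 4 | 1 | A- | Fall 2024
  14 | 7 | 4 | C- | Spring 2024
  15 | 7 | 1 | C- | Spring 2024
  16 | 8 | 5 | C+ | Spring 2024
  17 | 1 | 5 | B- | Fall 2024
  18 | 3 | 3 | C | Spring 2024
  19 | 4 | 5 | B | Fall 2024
SELECT MIN(year) FROM students WHERE gpa <= 3.25

Execution result:
1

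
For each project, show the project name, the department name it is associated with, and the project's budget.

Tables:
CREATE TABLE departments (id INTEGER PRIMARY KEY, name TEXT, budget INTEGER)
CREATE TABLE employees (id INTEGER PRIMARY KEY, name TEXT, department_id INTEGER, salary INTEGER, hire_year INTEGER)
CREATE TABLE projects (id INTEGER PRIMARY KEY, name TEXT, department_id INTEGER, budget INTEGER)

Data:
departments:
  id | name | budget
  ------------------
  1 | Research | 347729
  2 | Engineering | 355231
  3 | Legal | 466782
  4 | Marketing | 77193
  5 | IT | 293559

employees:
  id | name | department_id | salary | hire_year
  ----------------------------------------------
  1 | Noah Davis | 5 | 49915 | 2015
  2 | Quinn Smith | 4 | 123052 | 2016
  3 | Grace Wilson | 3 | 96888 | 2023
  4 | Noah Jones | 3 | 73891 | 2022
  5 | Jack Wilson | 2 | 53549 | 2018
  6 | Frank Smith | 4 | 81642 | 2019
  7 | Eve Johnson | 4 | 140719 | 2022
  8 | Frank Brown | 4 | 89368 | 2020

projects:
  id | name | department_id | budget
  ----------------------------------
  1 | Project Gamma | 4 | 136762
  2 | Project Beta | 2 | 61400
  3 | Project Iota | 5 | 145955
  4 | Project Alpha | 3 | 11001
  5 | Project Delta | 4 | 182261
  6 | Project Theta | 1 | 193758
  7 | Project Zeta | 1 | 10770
SELECT c.name, p.name AS department, c.budget FROM projects c JOIN departments p ON c.department_id = p.id

Execution result:
name | department | budget
Project Gamma | Marketing | 136762
Project Beta | Engineering | 61400
Project Iota | IT | 145955
Project Alpha | Legal | 11001
Project Delta | Marketing | 182261
Project Theta | Research | 193758
Project Zeta | Research | 10770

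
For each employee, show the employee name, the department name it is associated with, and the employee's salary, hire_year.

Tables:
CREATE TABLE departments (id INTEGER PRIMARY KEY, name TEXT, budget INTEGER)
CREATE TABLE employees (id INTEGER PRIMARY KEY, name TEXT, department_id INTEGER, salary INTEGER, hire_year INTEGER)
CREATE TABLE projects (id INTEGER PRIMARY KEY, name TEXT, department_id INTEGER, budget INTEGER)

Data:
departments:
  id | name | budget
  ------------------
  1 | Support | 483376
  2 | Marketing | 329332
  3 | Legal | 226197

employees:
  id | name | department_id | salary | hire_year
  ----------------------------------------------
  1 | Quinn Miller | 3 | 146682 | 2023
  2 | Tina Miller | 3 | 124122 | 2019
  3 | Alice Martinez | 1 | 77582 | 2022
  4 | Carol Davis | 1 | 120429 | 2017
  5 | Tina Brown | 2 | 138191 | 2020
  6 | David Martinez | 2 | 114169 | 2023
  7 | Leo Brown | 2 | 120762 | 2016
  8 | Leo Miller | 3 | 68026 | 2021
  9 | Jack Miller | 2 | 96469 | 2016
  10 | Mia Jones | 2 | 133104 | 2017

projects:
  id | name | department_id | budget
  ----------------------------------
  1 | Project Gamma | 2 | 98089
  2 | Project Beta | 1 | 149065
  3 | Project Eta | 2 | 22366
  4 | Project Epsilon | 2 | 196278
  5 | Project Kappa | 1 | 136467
SELECT c.name, p.name AS department, c.salary, c.hire_year FROM employees c JOIN departments p ON c.department_id = p.id

Execution result:
name | department | salary | hire_year
Quinn Miller | Legal | 146682 | 2023
Tina Miller | Legal | 124122 | 2019
Alice Martinez | Support | 77582 | 2022
Carol Davis | Support | 120429 | 2017
Tina Brown | Marketing | 138191 | 2020
David Martinez | Marketing | 114169 | 2023
Leo Brown | Marketing | 120762 | 2016
Leo Miller | Legal | 68026 | 2021
Jack Miller | Marketing | 96469 | 2016
Mia Jones | Marketing | 133104 | 2017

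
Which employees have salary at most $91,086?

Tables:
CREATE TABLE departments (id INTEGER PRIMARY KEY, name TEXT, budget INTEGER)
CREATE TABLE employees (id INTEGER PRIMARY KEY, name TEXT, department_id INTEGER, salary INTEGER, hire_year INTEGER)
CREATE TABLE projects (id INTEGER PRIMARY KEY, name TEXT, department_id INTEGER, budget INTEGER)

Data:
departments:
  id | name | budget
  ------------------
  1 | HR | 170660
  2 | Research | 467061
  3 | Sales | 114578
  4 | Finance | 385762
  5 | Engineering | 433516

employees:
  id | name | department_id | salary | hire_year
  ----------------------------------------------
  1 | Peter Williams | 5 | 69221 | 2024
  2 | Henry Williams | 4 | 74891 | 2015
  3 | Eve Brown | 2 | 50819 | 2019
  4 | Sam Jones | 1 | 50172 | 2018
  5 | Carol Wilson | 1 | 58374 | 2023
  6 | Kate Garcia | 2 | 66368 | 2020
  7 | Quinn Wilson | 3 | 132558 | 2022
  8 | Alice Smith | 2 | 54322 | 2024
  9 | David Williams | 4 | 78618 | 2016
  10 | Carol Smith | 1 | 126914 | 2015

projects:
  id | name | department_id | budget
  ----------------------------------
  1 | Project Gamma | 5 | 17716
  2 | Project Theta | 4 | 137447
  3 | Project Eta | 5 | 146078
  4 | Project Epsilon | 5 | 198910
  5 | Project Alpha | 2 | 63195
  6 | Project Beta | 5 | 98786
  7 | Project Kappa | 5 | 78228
SELECT name, salary FROM employees WHERE salary <= 91086

Execution result:
name | salary
Peter Williams | 69221
Henry Williams | 74891
Eve Brown | 50819
Sam Jones | 50172
Carol Wilson | 58374
Kate Garcia | 66368
Alice Smith | 54322
David Williams | 78618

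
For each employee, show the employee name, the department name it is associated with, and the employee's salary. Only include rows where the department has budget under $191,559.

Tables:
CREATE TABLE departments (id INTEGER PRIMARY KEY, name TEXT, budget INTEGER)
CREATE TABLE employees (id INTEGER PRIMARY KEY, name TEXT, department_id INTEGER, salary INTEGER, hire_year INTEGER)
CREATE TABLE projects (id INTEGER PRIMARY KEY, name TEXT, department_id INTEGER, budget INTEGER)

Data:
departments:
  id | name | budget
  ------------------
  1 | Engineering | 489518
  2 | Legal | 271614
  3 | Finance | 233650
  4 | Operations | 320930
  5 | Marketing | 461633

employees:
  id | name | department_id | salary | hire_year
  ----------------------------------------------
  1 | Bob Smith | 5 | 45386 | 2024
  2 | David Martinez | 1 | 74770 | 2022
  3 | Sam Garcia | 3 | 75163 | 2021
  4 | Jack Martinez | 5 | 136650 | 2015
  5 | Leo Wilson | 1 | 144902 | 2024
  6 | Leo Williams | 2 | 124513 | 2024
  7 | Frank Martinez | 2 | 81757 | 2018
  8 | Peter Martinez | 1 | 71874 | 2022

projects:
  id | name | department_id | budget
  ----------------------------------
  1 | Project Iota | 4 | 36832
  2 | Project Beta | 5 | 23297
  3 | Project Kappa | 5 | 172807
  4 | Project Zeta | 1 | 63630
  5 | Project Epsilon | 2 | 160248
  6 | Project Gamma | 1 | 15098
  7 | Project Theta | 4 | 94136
SELECT c.name, p.name AS department, c.salary FROM employees c JOIN departments p ON c.department_id = p.id WHERE p.budget < 191559

Execution result:
(no rows)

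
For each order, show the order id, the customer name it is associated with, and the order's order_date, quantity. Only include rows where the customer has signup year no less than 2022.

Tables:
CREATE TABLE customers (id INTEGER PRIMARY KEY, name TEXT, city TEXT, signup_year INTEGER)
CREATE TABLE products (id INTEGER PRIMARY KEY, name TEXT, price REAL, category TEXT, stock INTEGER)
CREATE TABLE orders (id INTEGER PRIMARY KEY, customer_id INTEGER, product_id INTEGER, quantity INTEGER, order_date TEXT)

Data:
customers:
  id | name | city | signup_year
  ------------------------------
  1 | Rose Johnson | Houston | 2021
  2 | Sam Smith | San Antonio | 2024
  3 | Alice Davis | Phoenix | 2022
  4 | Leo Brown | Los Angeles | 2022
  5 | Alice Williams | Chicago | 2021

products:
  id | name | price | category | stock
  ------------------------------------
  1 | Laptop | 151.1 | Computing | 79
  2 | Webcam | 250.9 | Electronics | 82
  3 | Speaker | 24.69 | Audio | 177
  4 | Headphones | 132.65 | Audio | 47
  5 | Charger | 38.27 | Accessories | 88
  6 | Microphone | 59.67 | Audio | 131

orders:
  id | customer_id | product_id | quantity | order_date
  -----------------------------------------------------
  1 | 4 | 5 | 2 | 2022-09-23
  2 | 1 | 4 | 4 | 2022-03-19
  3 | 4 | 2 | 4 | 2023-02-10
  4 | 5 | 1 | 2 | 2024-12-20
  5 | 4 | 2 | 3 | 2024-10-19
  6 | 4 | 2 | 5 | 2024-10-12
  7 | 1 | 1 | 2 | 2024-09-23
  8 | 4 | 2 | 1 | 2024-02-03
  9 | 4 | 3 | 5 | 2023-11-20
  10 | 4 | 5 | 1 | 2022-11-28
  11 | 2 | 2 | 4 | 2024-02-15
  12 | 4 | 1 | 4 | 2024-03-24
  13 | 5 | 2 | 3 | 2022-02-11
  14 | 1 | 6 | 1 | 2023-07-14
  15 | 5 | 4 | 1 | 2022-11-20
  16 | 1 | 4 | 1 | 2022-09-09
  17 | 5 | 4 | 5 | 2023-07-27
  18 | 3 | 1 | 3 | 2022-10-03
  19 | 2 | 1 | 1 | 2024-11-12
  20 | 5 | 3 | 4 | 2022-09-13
SELECT c.id, p.name AS customer, c.order_date, c.quantity FROM orders c JOIN customers p ON c.customer_id = p.id WHERE p.signup_year >= 2022

Execution result:
id | customer | order_date | quantity
1 | Leo Brown | 2022-09-23 | 2
3 | Leo Brown | 2023-02-10 | 4
5 | Leo Brown | 2024-10-19 | 3
6 | Leo Brown | 2024-10-12 | 5
8 | Leo Brown | 2024-02-03 | 1
9 | Leo Brown | 2023-11-20 | 5
10 | Leo Brown | 2022-11-28 | 1
11 | Sam Smith | 2024-02-15 | 4
12 | Leo Brown | 2024-03-24 | 4
18 | Alice Davis | 2022-10-03 | 3
19 | Sam Smith | 2024-11-12 | 1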